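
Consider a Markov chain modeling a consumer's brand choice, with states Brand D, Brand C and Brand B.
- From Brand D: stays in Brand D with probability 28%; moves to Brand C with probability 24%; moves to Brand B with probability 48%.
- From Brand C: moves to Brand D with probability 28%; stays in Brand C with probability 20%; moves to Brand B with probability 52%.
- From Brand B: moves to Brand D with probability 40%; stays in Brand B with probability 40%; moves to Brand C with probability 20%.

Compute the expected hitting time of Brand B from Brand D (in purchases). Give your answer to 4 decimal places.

Let t(s) be the expected number of purchases to first reach Brand B from state s, with t(Brand B) = 0. Conditioning on the first purchase:
t(Brand D) = 1 + 0.28·t(Brand D) + 0.24·t(Brand C)
t(Brand C) = 1 + 0.28·t(Brand D) + 0.2·t(Brand C)
Solving: t(Brand D) = 2.0440, t(Brand C) = 1.9654.
Expected purchases from Brand D to Brand B: 2.0440.

2.0440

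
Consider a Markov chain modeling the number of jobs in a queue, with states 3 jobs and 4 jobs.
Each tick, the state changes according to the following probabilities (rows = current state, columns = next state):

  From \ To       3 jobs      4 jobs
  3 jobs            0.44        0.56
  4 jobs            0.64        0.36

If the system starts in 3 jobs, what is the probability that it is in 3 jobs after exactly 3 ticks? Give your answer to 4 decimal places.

0.5296

Propagate the distribution vector 3 ticks from 3 jobs.
After 0 ticks: (1.0000, 0.0000)
After 1 tick: (0.4400, 0.5600)
After 2 ticks: (0.5520, 0.4480)
After 3 ticks: (0.5296, 0.4704)
P(in 3 jobs after 3 ticks) = 0.5296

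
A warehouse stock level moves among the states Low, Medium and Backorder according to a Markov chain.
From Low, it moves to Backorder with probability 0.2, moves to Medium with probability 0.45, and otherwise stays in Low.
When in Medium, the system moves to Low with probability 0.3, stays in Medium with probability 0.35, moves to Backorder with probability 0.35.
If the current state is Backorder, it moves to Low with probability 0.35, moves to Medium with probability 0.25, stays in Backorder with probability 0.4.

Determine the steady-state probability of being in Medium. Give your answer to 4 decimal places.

0.3516

Let the stationary distribution be π with π = πP and π_1 + π_2 + π_3 = 1.
π_1 = 0.35·π_1 + 0.3·π_2 + 0.35·π_3
π_2 = 0.45·π_1 + 0.35·π_2 + 0.25·π_3
Solving with the normalization constraint gives π = (0.3324, 0.3516, 0.3159).
So the stationary probability of Medium is 0.3516.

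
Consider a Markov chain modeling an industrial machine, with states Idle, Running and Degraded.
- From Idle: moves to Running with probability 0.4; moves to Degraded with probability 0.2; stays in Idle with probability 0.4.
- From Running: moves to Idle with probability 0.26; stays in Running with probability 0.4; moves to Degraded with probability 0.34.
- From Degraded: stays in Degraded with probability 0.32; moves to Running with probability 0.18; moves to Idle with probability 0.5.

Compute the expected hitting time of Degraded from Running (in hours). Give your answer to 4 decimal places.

3.3594

Let t(s) be the expected number of hours to first reach Degraded from state s, with t(Degraded) = 0. Conditioning on the first hour:
t(Idle) = 1 + 0.4·t(Idle) + 0.4·t(Running)
t(Running) = 1 + 0.26·t(Idle) + 0.4·t(Running)
Solving: t(Idle) = 3.9063, t(Running) = 3.3594.
Expected hours from Running to Degraded: 3.3594.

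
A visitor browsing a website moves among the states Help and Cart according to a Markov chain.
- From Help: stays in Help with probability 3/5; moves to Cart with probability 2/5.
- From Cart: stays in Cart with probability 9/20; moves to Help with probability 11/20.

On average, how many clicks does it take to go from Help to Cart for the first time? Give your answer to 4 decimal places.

Let t(s) be the expected number of clicks to first reach Cart from state s, with t(Cart) = 0. Conditioning on the first click:
t(Help) = 1 + 0.6·t(Help)
Solving: t(Help) = 2.5000.
Expected clicks from Help to Cart: 2.5000.

2.5000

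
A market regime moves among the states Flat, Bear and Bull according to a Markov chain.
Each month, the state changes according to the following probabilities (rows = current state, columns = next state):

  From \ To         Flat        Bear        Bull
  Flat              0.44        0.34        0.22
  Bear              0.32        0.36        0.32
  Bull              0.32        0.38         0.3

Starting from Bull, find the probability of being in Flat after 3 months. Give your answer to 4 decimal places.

Propagate the distribution vector 3 months from Bull.
After 0 months: (0.0000, 0.0000, 1.0000)
After 1 month: (0.3200, 0.3800, 0.3000)
After 2 months: (0.3584, 0.3596, 0.2820)
After 3 months: (0.3630, 0.3585, 0.2785)
P(in Flat after 3 months) = 0.3630

0.3630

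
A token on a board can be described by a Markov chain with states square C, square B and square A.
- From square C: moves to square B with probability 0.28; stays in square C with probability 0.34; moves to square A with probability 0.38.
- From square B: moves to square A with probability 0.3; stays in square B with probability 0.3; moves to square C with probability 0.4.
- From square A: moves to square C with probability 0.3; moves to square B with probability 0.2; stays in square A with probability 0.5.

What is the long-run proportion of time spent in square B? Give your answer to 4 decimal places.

0.2523

Let the stationary distribution be π with π = πP and π_1 + π_2 + π_3 = 1.
π_1 = 0.34·π_1 + 0.4·π_2 + 0.3·π_3
π_2 = 0.28·π_1 + 0.3·π_2 + 0.2·π_3
Solving with the normalization constraint gives π = (0.3388, 0.2523, 0.4089).
So the stationary probability of square B is 0.2523.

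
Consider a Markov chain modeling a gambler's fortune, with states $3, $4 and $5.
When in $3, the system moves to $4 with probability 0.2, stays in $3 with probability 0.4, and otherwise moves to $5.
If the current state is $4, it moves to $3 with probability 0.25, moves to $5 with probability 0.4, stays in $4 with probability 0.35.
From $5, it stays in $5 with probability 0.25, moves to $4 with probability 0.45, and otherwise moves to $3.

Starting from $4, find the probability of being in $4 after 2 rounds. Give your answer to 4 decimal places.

0.3525

Sum over the intermediate state after 1 round:
P = P($4→$3)·P($3→$4) + P($4→$4)·P($4→$4) + P($4→$5)·P($5→$4)
  = 0.25×0.2 + 0.35×0.35 + 0.4×0.45
  = 0.0500 + 0.1225 + 0.1800 = 0.3525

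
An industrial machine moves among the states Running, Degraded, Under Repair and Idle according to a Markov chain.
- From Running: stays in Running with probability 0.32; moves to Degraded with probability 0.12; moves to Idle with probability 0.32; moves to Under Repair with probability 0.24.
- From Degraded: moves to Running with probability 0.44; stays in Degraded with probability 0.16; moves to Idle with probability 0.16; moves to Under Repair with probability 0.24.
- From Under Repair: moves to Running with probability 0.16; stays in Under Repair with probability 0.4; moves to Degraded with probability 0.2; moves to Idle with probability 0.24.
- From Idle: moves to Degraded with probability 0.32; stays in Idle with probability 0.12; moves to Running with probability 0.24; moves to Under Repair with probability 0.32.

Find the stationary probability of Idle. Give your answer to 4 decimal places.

Let the stationary distribution be π with π = πP and π_1 + π_2 + π_3 + π_4 = 1.
π_1 = 0.32·π_1 + 0.44·π_2 + 0.16·π_3 + 0.24·π_4
π_2 = 0.12·π_1 + 0.16·π_2 + 0.2·π_3 + 0.32·π_4
π_3 = 0.24·π_1 + 0.24·π_2 + 0.4·π_3 + 0.32·π_4
Solving with the normalization constraint gives π = (0.2769, 0.1964, 0.3067, 0.2200).
So the stationary probability of Idle is 0.2200.

0.2200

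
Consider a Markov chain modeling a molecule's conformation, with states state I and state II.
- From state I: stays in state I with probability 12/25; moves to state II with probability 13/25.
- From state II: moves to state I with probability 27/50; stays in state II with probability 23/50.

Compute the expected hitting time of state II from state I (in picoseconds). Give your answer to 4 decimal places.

1.9231

Let t(s) be the expected number of picoseconds to first reach state II from state s, with t(state II) = 0. Conditioning on the first picosecond:
t(state I) = 1 + 0.48·t(state I)
Solving: t(state I) = 1.9231.
Expected picoseconds from state I to state II: 1.9231.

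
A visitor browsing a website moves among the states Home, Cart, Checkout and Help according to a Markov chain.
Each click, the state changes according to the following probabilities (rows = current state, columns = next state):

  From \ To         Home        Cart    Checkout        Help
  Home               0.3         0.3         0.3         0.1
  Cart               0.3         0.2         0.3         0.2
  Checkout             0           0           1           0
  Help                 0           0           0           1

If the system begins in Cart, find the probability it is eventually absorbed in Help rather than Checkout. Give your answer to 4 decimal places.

Let h(s) be the probability of absorption at Help starting from transient state s. Then h(Help) = 1 and h(Checkout) = 0. By first-step analysis:
h(Home) = 0.3·h(Home) + 0.3·h(Cart) + 0.3·0 + 0.1·1
h(Cart) = 0.3·h(Home) + 0.2·h(Cart) + 0.3·0 + 0.2·1
Solving: h(Home) = 0.2979, h(Cart) = 0.3617.
Starting from Cart, the probability is 0.3617.

0.3617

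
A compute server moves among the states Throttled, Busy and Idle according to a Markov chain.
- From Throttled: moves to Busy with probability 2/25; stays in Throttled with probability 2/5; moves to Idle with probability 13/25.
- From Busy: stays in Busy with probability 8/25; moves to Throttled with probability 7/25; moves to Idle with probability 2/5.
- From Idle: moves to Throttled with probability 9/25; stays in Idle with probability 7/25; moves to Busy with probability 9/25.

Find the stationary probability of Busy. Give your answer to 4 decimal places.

0.2508

Let the stationary distribution be π with π = πP and π_1 + π_2 + π_3 = 1.
π_1 = 0.4·π_1 + 0.28·π_2 + 0.36·π_3
π_2 = 0.08·π_1 + 0.32·π_2 + 0.36·π_3
Solving with the normalization constraint gives π = (0.3541, 0.2508, 0.3951).
So the stationary probability of Busy is 0.2508.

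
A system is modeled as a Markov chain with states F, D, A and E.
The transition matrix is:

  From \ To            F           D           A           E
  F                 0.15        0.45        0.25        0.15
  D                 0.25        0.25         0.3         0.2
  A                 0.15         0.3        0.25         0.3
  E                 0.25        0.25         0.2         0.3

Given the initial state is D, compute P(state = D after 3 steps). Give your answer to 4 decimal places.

0.3016

Propagate the distribution vector 3 steps from D.
After 0 steps: (0.0000, 1.0000, 0.0000, 0.0000)
After 1 step: (0.2500, 0.2500, 0.3000, 0.2000)
After 2 steps: (0.1950, 0.3150, 0.2525, 0.2375)
After 3 steps: (0.2053, 0.3016, 0.2539, 0.2393)
P(in D after 3 steps) = 0.3016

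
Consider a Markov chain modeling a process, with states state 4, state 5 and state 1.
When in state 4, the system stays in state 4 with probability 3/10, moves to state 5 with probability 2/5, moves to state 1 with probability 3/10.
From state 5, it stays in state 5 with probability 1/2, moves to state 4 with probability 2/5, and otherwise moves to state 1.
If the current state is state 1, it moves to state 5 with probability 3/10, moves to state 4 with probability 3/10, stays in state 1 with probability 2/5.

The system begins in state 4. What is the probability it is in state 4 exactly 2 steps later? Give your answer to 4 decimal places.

0.3400

Sum over the intermediate state after 1 step:
P = P(state 4→state 4)·P(state 4→state 4) + P(state 4→state 5)·P(state 5→state 4) + P(state 4→state 1)·P(state 1→state 4)
  = 0.3×0.3 + 0.4×0.4 + 0.3×0.3
  = 0.0900 + 0.1600 + 0.0900 = 0.3400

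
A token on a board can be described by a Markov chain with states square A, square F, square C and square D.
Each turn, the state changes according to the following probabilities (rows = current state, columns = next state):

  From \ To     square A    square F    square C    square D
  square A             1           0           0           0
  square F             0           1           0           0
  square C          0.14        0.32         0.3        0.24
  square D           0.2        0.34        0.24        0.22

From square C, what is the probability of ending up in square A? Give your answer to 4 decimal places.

Let h(s) be the probability of absorption at square A starting from transient state s. Then h(square A) = 1 and h(square F) = 0. By first-step analysis:
h(square C) = 0.14·1 + 0.32·0 + 0.3·h(square C) + 0.24·h(square D)
h(square D) = 0.2·1 + 0.34·0 + 0.24·h(square C) + 0.22·h(square D)
Solving: h(square C) = 0.3219, h(square D) = 0.3554.
Starting from square C, the probability is 0.3219.

0.3219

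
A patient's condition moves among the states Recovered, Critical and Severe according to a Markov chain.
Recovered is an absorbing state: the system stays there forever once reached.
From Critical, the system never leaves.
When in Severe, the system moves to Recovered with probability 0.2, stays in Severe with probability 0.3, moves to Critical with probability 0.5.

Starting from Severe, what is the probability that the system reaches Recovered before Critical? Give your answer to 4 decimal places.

Let h(s) be the probability of absorption at Recovered starting from transient state s. Then h(Recovered) = 1 and h(Critical) = 0. By first-step analysis:
h(Severe) = 0.2·1 + 0.5·0 + 0.3·h(Severe)
Solving: h(Severe) = 0.2857.
Starting from Severe, the probability is 0.2857.

0.2857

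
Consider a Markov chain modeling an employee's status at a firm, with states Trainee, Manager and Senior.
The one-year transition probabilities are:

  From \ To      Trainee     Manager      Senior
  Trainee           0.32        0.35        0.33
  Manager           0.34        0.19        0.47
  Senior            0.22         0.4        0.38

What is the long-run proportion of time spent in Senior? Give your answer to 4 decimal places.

0.3943

Let the stationary distribution be π with π = πP and π_1 + π_2 + π_3 = 1.
π_1 = 0.32·π_1 + 0.34·π_2 + 0.22·π_3
π_2 = 0.35·π_1 + 0.19·π_2 + 0.4·π_3
Solving with the normalization constraint gives π = (0.2869, 0.3187, 0.3943).
So the stationary probability of Senior is 0.3943.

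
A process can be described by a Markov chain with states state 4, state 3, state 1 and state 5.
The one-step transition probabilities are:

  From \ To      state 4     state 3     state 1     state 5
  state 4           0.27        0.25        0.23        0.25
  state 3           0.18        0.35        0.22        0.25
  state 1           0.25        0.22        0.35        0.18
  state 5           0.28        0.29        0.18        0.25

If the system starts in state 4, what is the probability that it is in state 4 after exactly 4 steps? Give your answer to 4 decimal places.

0.2422

Propagate the distribution vector 4 steps from state 4.
After 0 steps: (1.0000, 0.0000, 0.0000, 0.0000)
After 1 step: (0.2700, 0.2500, 0.2300, 0.2500)
After 2 steps: (0.2454, 0.2781, 0.2426, 0.2339)
After 3 steps: (0.2425, 0.2799, 0.2446, 0.2330)
After 4 steps: (0.2422, 0.2800, 0.2449, 0.2329)
P(in state 4 after 4 steps) = 0.2422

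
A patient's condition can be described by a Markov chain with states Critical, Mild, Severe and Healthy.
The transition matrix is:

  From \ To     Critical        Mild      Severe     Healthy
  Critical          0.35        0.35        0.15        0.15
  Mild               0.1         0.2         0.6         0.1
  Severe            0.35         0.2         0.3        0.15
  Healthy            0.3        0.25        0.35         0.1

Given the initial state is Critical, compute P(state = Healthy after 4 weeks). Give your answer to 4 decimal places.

0.1312

Propagate the distribution vector 4 weeks from Critical.
After 0 weeks: (1.0000, 0.0000, 0.0000, 0.0000)
After 1 week: (0.3500, 0.3500, 0.1500, 0.1500)
After 2 weeks: (0.2550, 0.2600, 0.3600, 0.1250)
After 3 weeks: (0.2788, 0.2445, 0.3460, 0.1308)
After 4 weeks: (0.2823, 0.2484, 0.3381, 0.1312)
P(in Healthy after 4 weeks) = 0.1312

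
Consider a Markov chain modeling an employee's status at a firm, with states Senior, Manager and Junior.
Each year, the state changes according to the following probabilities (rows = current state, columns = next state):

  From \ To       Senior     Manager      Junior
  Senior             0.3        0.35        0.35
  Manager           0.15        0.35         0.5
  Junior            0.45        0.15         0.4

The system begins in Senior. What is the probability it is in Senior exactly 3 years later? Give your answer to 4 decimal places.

0.3210

Propagate the distribution vector 3 years from Senior.
After 0 years: (1.0000, 0.0000, 0.0000)
After 1 year: (0.3000, 0.3500, 0.3500)
After 2 years: (0.3000, 0.2800, 0.4200)
After 3 years: (0.3210, 0.2660, 0.4130)
P(in Senior after 3 years) = 0.3210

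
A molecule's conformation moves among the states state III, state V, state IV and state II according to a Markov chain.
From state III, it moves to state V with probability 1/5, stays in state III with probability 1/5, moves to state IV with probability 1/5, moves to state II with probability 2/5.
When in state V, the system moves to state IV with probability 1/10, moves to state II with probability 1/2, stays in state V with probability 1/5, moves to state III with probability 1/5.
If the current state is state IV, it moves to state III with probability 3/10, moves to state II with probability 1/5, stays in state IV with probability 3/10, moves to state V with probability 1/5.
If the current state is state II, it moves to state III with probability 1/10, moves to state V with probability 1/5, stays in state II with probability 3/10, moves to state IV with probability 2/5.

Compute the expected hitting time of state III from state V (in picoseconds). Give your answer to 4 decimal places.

5.2500

Let t(s) be the expected number of picoseconds to first reach state III from state s, with t(state III) = 0. Conditioning on the first picosecond:
t(state V) = 1 + 0.2·t(state V) + 0.1·t(state IV) + 0.5·t(state II)
t(state IV) = 1 + 0.2·t(state V) + 0.3·t(state IV) + 0.2·t(state II)
t(state II) = 1 + 0.2·t(state V) + 0.4·t(state IV) + 0.3·t(state II)
Solving: t(state V) = 5.2500, t(state IV) = 4.5000, t(state II) = 5.5000.
Expected picoseconds from state V to state III: 5.2500.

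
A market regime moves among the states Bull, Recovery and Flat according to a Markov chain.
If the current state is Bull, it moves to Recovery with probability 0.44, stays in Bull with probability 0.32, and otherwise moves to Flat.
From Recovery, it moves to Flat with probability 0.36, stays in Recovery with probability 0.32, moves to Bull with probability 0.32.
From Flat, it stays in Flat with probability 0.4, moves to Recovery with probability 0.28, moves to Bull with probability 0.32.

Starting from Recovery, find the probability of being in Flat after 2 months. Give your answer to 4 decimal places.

0.3360

Sum over the intermediate state after 1 month:
P = P(Recovery→Bull)·P(Bull→Flat) + P(Recovery→Recovery)·P(Recovery→Flat) + P(Recovery→Flat)·P(Flat→Flat)
  = 0.32×0.24 + 0.32×0.36 + 0.36×0.4
  = 0.0768 + 0.1152 + 0.1440 = 0.3360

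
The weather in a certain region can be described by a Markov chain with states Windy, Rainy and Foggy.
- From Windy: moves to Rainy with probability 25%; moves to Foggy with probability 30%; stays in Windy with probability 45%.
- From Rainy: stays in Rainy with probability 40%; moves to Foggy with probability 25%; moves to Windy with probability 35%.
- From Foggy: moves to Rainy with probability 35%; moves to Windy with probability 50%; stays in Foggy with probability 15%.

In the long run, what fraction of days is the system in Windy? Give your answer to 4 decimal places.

Let the stationary distribution be π with π = πP and π_1 + π_2 + π_3 = 1.
π_1 = 0.45·π_1 + 0.35·π_2 + 0.5·π_3
π_2 = 0.25·π_1 + 0.4·π_2 + 0.35·π_3
Solving with the normalization constraint gives π = (0.4300, 0.3232, 0.2468).
So the stationary probability of Windy is 0.4300.

0.4300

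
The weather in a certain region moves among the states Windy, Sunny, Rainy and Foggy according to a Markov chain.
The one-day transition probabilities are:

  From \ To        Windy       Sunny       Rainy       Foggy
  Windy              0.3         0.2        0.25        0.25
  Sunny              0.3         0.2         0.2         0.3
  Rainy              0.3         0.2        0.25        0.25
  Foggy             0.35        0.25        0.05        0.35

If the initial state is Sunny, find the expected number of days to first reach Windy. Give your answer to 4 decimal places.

Let t(s) be the expected number of days to first reach Windy from state s, with t(Windy) = 0. Conditioning on the first day:
t(Sunny) = 1 + 0.2·t(Sunny) + 0.2·t(Rainy) + 0.3·t(Foggy)
t(Rainy) = 1 + 0.2·t(Sunny) + 0.25·t(Rainy) + 0.25·t(Foggy)
t(Foggy) = 1 + 0.25·t(Sunny) + 0.05·t(Rainy) + 0.35·t(Foggy)
Solving: t(Sunny) = 3.1709, t(Rainy) = 3.1798, t(Foggy) = 3.0027.
Expected days from Sunny to Windy: 3.1709.

3.1709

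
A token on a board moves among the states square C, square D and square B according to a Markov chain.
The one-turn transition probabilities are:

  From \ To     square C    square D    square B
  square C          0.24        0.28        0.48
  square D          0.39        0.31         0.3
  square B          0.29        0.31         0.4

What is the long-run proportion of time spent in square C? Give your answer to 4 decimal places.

0.3048

Let the stationary distribution be π with π = πP and π_1 + π_2 + π_3 = 1.
π_1 = 0.24·π_1 + 0.39·π_2 + 0.29·π_3
π_2 = 0.28·π_1 + 0.31·π_2 + 0.31·π_3
Solving with the normalization constraint gives π = (0.3048, 0.3009, 0.3943).
So the stationary probability of square C is 0.3048.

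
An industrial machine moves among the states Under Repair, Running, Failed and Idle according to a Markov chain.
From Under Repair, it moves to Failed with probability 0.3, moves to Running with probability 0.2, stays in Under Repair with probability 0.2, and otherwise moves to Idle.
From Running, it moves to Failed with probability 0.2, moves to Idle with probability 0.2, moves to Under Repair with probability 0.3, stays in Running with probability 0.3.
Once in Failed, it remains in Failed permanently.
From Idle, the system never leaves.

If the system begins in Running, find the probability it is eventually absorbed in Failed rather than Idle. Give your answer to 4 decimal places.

Let h(s) be the probability of absorption at Failed starting from transient state s. Then h(Failed) = 1 and h(Idle) = 0. By first-step analysis:
h(Under Repair) = 0.2·h(Under Repair) + 0.2·h(Running) + 0.3·1 + 0.3·0
h(Running) = 0.3·h(Under Repair) + 0.3·h(Running) + 0.2·1 + 0.2·0
Solving: h(Under Repair) = 0.5000, h(Running) = 0.5000.
Starting from Running, the probability is 0.5000.

0.5000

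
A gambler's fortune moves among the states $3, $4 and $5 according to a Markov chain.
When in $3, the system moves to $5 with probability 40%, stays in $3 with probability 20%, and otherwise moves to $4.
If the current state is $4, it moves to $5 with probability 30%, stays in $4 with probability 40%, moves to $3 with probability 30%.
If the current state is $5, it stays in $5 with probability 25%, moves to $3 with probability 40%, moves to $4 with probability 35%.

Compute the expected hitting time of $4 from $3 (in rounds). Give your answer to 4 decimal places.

2.6136

Let t(s) be the expected number of rounds to first reach $4 from state s, with t($4) = 0. Conditioning on the first round:
t($3) = 1 + 0.2·t($3) + 0.4·t($5)
t($5) = 1 + 0.4·t($3) + 0.25·t($5)
Solving: t($3) = 2.6136, t($5) = 2.7273.
Expected rounds from $3 to $4: 2.6136.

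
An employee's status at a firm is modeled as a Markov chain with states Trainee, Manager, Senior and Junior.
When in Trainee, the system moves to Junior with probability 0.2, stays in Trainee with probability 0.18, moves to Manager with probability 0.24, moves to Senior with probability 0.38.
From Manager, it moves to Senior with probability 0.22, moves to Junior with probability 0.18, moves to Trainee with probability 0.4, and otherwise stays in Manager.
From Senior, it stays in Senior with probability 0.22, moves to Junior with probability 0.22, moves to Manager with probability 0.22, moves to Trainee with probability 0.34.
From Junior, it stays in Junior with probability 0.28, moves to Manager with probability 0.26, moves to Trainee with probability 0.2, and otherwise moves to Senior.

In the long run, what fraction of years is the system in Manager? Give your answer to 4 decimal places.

Let the stationary distribution be π with π = πP and π_1 + π_2 + π_3 + π_4 = 1.
π_1 = 0.18·π_1 + 0.4·π_2 + 0.34·π_3 + 0.2·π_4
π_2 = 0.24·π_1 + 0.2·π_2 + 0.22·π_3 + 0.26·π_4
π_3 = 0.38·π_1 + 0.22·π_2 + 0.22·π_3 + 0.26·π_4
Solving with the normalization constraint gives π = (0.2786, 0.2297, 0.2733, 0.2183).
So the stationary probability of Manager is 0.2297.

0.2297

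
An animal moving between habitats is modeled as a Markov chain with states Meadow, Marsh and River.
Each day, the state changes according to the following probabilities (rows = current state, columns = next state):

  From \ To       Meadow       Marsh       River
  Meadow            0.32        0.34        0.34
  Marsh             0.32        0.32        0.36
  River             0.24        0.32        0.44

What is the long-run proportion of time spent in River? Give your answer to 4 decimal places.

0.3850

Let the stationary distribution be π with π = πP and π_1 + π_2 + π_3 = 1.
π_1 = 0.32·π_1 + 0.32·π_2 + 0.24·π_3
π_2 = 0.34·π_1 + 0.32·π_2 + 0.32·π_3
Solving with the normalization constraint gives π = (0.2892, 0.3258, 0.3850).
So the stationary probability of River is 0.3850.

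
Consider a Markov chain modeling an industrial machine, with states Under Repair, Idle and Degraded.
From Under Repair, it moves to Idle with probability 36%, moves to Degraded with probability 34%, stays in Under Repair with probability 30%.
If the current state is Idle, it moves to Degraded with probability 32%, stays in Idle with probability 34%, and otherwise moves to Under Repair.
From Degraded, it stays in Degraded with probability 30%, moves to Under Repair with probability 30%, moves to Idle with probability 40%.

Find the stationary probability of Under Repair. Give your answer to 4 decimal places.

Let the stationary distribution be π with π = πP and π_1 + π_2 + π_3 = 1.
π_1 = 0.3·π_1 + 0.34·π_2 + 0.3·π_3
π_2 = 0.36·π_1 + 0.34·π_2 + 0.4·π_3
Solving with the normalization constraint gives π = (0.3146, 0.3655, 0.3199).
So the stationary probability of Under Repair is 0.3146.

0.3146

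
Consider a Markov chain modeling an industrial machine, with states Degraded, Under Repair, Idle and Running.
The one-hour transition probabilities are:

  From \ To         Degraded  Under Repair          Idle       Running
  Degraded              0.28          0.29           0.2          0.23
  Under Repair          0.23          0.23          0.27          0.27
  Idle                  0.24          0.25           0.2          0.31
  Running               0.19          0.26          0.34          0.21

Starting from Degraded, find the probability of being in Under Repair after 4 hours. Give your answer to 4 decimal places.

0.2568

Propagate the distribution vector 4 hours from Degraded.
After 0 hours: (1.0000, 0.0000, 0.0000, 0.0000)
After 1 hour: (0.2800, 0.2900, 0.2000, 0.2300)
After 2 hours: (0.2368, 0.2577, 0.2525, 0.2530)
After 3 hours: (0.2342, 0.2568, 0.2535, 0.2554)
After 4 hours: (0.2340, 0.2568, 0.2537, 0.2554)
P(in Under Repair after 4 hours) = 0.2568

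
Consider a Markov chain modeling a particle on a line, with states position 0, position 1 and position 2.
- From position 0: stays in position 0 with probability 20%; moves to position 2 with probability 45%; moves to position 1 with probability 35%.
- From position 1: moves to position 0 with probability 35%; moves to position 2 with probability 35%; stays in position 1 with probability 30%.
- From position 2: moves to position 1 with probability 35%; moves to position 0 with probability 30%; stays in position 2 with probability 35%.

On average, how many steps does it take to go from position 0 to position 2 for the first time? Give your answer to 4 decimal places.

Let t(s) be the expected number of steps to first reach position 2 from state s, with t(position 2) = 0. Conditioning on the first step:
t(position 0) = 1 + 0.2·t(position 0) + 0.35·t(position 1)
t(position 1) = 1 + 0.35·t(position 0) + 0.3·t(position 1)
Solving: t(position 0) = 2.4000, t(position 1) = 2.6286.
Expected steps from position 0 to position 2: 2.4000.

2.4000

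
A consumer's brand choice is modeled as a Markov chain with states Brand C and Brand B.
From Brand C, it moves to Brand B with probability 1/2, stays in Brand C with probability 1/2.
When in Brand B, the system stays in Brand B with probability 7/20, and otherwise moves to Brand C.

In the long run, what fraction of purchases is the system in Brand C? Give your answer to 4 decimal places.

Let the stationary distribution be π with π = πP and π_1 + π_2 = 1.
π_1 = 0.5·π_1 + 0.65·π_2
Solving with the normalization constraint gives π = (0.5652, 0.4348).
So the stationary probability of Brand C is 0.5652.

0.5652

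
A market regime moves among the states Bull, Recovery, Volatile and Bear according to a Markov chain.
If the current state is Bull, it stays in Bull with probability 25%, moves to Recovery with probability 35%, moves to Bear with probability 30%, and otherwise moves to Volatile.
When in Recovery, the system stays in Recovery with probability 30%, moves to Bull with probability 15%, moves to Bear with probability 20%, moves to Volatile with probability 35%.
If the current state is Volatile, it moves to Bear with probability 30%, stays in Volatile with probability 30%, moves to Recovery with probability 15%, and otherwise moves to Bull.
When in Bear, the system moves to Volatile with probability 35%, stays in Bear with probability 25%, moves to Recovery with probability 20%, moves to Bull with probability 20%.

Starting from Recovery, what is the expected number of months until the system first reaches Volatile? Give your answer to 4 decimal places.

3.2771

Let t(s) be the expected number of months to first reach Volatile from state s, with t(Volatile) = 0. Conditioning on the first month:
t(Bull) = 1 + 0.25·t(Bull) + 0.35·t(Recovery) + 0.3·t(Bear)
t(Recovery) = 1 + 0.15·t(Bull) + 0.3·t(Recovery) + 0.2·t(Bear)
t(Bear) = 1 + 0.2·t(Bull) + 0.2·t(Recovery) + 0.25·t(Bear)
Solving: t(Bull) = 4.1928, t(Recovery) = 3.2771, t(Bear) = 3.3253.
Expected months from Recovery to Volatile: 3.2771.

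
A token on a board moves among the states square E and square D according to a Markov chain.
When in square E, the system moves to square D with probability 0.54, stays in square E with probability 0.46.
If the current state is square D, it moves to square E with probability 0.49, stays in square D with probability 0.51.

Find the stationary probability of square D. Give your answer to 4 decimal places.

0.5243

Let the stationary distribution be π with π = πP and π_1 + π_2 = 1.
π_1 = 0.46·π_1 + 0.49·π_2
Solving with the normalization constraint gives π = (0.4757, 0.5243).
So the stationary probability of square D is 0.5243.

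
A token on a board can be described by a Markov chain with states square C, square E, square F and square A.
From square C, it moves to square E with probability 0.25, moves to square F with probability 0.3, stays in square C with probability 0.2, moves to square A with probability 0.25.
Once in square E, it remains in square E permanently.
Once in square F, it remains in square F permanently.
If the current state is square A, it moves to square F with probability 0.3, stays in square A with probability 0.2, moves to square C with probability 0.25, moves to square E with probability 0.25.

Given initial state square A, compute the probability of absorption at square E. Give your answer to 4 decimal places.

Let h(s) be the probability of absorption at square E starting from transient state s. Then h(square E) = 1 and h(square F) = 0. By first-step analysis:
h(square C) = 0.2·h(square C) + 0.25·1 + 0.3·0 + 0.25·h(square A)
h(square A) = 0.25·h(square C) + 0.25·1 + 0.3·0 + 0.2·h(square A)
Solving: h(square C) = 0.4545, h(square A) = 0.4545.
Starting from square A, the probability is 0.4545.

0.4545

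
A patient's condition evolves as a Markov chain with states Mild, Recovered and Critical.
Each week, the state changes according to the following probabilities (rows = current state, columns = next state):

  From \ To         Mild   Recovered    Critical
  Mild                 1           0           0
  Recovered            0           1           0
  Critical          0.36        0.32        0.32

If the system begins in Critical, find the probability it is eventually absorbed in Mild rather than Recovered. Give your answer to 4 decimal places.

Let h(s) be the probability of absorption at Mild starting from transient state s. Then h(Mild) = 1 and h(Recovered) = 0. By first-step analysis:
h(Critical) = 0.36·1 + 0.32·0 + 0.32·h(Critical)
Solving: h(Critical) = 0.5294.
Starting from Critical, the probability is 0.5294.

0.5294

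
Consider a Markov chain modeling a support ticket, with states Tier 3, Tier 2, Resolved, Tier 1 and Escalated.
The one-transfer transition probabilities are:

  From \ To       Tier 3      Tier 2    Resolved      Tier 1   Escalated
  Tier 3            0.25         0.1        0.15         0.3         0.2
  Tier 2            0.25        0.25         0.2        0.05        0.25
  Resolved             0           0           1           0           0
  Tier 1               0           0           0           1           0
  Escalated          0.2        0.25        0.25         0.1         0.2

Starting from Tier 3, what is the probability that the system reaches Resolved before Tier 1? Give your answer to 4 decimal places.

Let h(s) be the probability of absorption at Resolved starting from transient state s. Then h(Resolved) = 1 and h(Tier 1) = 0. By first-step analysis:
h(Tier 3) = 0.25·h(Tier 3) + 0.1·h(Tier 2) + 0.15·1 + 0.3·0 + 0.2·h(Escalated)
h(Tier 2) = 0.25·h(Tier 3) + 0.25·h(Tier 2) + 0.2·1 + 0.05·0 + 0.25·h(Escalated)
h(Escalated) = 0.2·h(Tier 3) + 0.25·h(Tier 2) + 0.25·1 + 0.1·0 + 0.2·h(Escalated)
Solving: h(Tier 3) = 0.4480, h(Tier 2) = 0.6223, h(Escalated) = 0.6190.
Starting from Tier 3, the probability is 0.4480.

0.4480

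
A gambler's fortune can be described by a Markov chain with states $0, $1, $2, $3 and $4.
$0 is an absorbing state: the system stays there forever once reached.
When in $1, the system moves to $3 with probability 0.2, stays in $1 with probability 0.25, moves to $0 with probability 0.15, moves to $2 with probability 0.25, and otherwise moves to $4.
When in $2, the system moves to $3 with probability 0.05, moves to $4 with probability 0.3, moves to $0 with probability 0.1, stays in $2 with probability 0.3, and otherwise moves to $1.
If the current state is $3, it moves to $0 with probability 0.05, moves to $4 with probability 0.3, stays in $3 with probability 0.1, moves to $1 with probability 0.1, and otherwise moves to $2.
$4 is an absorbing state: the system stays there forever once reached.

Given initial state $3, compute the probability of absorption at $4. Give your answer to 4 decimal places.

0.7601

Let h(s) be the probability of absorption at $4 starting from transient state s. Then h($4) = 1 and h($0) = 0. By first-step analysis:
h($1) = 0.15·0 + 0.25·h($1) + 0.25·h($2) + 0.2·h($3) + 0.15·1
h($2) = 0.1·0 + 0.25·h($1) + 0.3·h($2) + 0.05·h($3) + 0.3·1
h($3) = 0.05·0 + 0.1·h($1) + 0.45·h($2) + 0.1·h($3) + 0.3·1
Solving: h($1) = 0.6398, h($2) = 0.7114, h($3) = 0.7601.
Starting from $3, the probability is 0.7601.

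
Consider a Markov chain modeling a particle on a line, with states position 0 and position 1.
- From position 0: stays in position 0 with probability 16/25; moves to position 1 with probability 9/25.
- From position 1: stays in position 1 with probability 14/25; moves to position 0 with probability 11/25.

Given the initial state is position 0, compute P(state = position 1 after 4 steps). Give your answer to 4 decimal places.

0.4493

Propagate the distribution vector 4 steps from position 0.
After 0 steps: (1.0000, 0.0000)
After 1 step: (0.6400, 0.3600)
After 2 steps: (0.5680, 0.4320)
After 3 steps: (0.5536, 0.4464)
After 4 steps: (0.5507, 0.4493)
P(in position 1 after 4 steps) = 0.4493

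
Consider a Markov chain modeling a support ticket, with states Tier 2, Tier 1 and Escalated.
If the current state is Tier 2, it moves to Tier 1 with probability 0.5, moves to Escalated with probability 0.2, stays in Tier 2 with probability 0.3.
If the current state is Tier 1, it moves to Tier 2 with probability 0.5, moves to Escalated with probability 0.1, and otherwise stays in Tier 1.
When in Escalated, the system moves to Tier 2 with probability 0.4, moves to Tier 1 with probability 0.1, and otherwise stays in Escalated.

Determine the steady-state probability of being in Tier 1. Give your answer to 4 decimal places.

0.3699

Let the stationary distribution be π with π = πP and π_1 + π_2 + π_3 = 1.
π_1 = 0.3·π_1 + 0.5·π_2 + 0.4·π_3
π_2 = 0.5·π_1 + 0.4·π_2 + 0.1·π_3
Solving with the normalization constraint gives π = (0.3973, 0.3699, 0.2329).
So the stationary probability of Tier 1 is 0.3699.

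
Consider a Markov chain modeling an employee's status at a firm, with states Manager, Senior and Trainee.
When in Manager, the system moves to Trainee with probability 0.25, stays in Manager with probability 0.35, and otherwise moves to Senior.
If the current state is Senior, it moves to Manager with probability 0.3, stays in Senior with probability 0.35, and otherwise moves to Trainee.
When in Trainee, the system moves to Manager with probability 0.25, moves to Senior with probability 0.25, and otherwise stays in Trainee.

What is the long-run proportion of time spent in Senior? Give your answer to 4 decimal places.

0.3271

Let the stationary distribution be π with π = πP and π_1 + π_2 + π_3 = 1.
π_1 = 0.35·π_1 + 0.3·π_2 + 0.25·π_3
π_2 = 0.4·π_1 + 0.35·π_2 + 0.25·π_3
Solving with the normalization constraint gives π = (0.2960, 0.3271, 0.3769).
So the stationary probability of Senior is 0.3271.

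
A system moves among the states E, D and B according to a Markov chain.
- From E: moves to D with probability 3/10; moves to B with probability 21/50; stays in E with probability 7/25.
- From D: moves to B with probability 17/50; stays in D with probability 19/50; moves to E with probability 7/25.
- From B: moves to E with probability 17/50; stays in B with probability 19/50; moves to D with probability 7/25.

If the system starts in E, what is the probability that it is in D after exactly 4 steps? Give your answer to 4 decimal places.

Propagate the distribution vector 4 steps from E.
After 0 steps: (1.0000, 0.0000, 0.0000)
After 1 step: (0.2800, 0.3000, 0.4200)
After 2 steps: (0.3052, 0.3156, 0.3792)
After 3 steps: (0.3028, 0.3177, 0.3796)
After 4 steps: (0.3028, 0.3178, 0.3794)
P(in D after 4 steps) = 0.3178

0.3178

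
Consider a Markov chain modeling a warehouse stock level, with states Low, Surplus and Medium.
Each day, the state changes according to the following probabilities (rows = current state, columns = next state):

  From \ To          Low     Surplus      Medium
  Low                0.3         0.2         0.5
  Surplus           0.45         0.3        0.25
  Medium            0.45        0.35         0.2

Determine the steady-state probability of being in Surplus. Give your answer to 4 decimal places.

Let the stationary distribution be π with π = πP and π_1 + π_2 + π_3 = 1.
π_1 = 0.3·π_1 + 0.45·π_2 + 0.45·π_3
π_2 = 0.2·π_1 + 0.3·π_2 + 0.35·π_3
Solving with the normalization constraint gives π = (0.3913, 0.2774, 0.3313).
So the stationary probability of Surplus is 0.2774.

0.2774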